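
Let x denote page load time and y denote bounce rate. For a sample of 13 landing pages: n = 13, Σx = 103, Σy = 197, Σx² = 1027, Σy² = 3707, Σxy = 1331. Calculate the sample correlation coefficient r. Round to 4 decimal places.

-0.5891

S_xy = nΣxy − ΣxΣy = 13·1331 − 103·197 = 17303 − 20291 = -2988
S_xx = nΣx² − (Σx)² = 13·1027 − 103² = 13351 − 10609 = 2742
S_yy = nΣy² − (Σy)² = 13·3707 − 197² = 48191 − 38809 = 9382
r = S_xy / √(S_xx·S_yy) = -2988 / √(2742·9382) = -2988 / √25725444 = -2988 / 5072.0256 = -0.5891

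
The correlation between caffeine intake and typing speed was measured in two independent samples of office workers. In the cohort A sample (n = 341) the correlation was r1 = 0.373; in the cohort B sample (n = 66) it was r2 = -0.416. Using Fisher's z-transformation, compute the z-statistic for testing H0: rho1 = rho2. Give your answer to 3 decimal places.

z1 = atanh(0.373) = 0.391903,  z2 = atanh(-0.416) = -0.442845
SE = √(1/(n1−3) + 1/(n2−3)) = √(1/338 + 1/63) = √(0.0029586 + 0.0158730) = √0.0188316 = 0.137228
z = (z1 − z2)/SE = (0.391903 − (-0.442845)) / 0.137228 = 0.834748 / 0.137228 = 6.083

6.083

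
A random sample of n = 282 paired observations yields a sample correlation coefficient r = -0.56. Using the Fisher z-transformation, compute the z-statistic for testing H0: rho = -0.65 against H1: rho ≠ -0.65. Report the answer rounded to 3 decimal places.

2.380

z_r = atanh(-0.56) = -0.632833,  z_0 = atanh(-0.65) = -0.775299
SE = 1/√(n−3) = 1/√279 = 0.059868
z = (z_r − z_0)/SE = (-0.632833 − (-0.775299)) / 0.059868 = 0.142466 / 0.059868 = 2.380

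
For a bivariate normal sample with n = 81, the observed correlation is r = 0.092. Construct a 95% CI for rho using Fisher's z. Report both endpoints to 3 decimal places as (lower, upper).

Fisher z: z_r = atanh(r) = ½·ln((1+0.092)/(1−0.092)) = 0.092261
SE(z) = 1/√(n−3) = 1/√78 = 0.113228
95% ⇒ z* = 1.960; margin = 1.960·0.113228 = 0.221927
CI on z-scale: (-0.129666, 0.314188)
Back-transform: tanh(-0.129666) = -0.128944, tanh(0.314188) = 0.304242

(-0.129, 0.304)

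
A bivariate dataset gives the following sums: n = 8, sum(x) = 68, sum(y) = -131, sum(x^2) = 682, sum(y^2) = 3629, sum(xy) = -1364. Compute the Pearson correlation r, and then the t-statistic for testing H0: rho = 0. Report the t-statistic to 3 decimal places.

-2.028

S_xy = nΣxy − ΣxΣy = 8·(-1364) − 68·(-131) = -10912 − (-8908) = -2004
S_xx = nΣx² − (Σx)² = 8·682 − 68² = 5456 − 4624 = 832
S_yy = nΣy² − (Σy)² = 8·3629 − (-131)² = 29032 − 17161 = 11871
r = S_xy / √(S_xx·S_yy) = -2004 / √(832·11871) = -2004 / √9876672 = -2004 / 3142.7173 = -0.6377
t = r·√(n−2)/√(1−r²) = -0.6377·√6 / √(1−0.406661) = -1.562040 / 0.770285 = -2.028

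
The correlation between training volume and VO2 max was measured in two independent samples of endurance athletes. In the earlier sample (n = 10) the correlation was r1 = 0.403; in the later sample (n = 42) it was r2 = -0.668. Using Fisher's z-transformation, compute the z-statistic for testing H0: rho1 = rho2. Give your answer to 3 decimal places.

3.007

Fisher z-transforms: z1 = atanh(0.403) = 0.427225, z2 = atanh(-0.668) = -0.807123; difference d = 1.234348
Var(d) = 1/7 + 1/39 = 0.1428571 + 0.0256410 = 0.1684981
z = d/√Var(d) = 1.234348 / √0.1684981 = 1.234348 / 0.410485 = 3.007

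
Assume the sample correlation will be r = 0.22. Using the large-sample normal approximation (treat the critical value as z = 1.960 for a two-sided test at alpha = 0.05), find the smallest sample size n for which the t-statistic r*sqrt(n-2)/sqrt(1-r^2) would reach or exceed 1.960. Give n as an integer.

r√(n−2)/√(1−r²) ≥ 1.960  ⇔  n−2 ≥ (1.960)²·(1−r²)/r²
(1−r²)/r² = (1−0.0484)/0.0484 = 19.6612
n ≥ 2 + 3.8416·19.6612 = 2 + 75.5305 = 77.5305
⌈77.5305⌉ = 78

78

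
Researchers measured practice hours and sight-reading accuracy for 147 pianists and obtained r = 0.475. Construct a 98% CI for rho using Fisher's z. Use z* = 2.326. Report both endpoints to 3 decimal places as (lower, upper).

z_r = atanh(0.475) = 0.516508;  SE = 1/√(n−3) = 1/√144 = 0.083333
z-limits: 0.516508 ± 2.326·0.083333 = 0.516508 ± 0.193833 = [0.322675, 0.710341]
ρ-limits: (tanh 0.322675, tanh 0.710341) = (0.312, 0.611)

(0.312, 0.611)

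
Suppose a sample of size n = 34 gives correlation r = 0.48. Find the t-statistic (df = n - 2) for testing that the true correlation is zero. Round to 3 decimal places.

1 − r² = 1 − 0.2304 = 0.7696;  √(1−r²) = 0.877268
√(n−2) = √32 = 5.656854
t = r·√(n−2)/√(1−r²) = 0.48 · 5.656854 / 0.877268 = 3.095

3.095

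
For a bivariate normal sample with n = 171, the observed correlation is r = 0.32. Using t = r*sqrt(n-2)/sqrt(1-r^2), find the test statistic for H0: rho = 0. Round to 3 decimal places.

1 − r² = 1 − 0.1024 = 0.8976;  √(1−r²) = 0.947418
√(n−2) = √169 = 13.000000
t = r·√(n−2)/√(1−r²) = 0.32 · 13.000000 / 0.947418 = 4.391

4.391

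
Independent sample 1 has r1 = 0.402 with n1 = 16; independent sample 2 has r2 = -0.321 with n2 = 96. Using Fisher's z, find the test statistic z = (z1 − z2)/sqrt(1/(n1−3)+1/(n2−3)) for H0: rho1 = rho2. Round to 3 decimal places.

z1 = atanh(0.402) = 0.426032,  z2 = atanh(-0.321) = -0.332762
SE = √(1/(n1−3) + 1/(n2−3)) = √(1/13 + 1/93) = √(0.0769231 + 0.0107527) = √0.0876758 = 0.296101
z = (z1 − z2)/SE = (0.426032 − (-0.332762)) / 0.296101 = 0.758794 / 0.296101 = 2.563

2.563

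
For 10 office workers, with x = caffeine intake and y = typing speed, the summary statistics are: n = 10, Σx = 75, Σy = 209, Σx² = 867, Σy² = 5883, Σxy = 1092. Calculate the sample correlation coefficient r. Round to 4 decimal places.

-0.7001

S_xy = nΣxy − ΣxΣy = 10·1092 − 75·209 = 10920 − 15675 = -4755
S_xx = nΣx² − (Σx)² = 10·867 − 75² = 8670 − 5625 = 3045
S_yy = nΣy² − (Σy)² = 10·5883 − 209² = 58830 − 43681 = 15149
r = S_xy / √(S_xx·S_yy) = -4755 / √(3045·15149) = -4755 / √46128705 = -4755 / 6791.8116 = -0.7001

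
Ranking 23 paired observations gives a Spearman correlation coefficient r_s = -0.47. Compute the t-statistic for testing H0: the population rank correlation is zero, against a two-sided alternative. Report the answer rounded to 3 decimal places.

-2.440

t = r_s·√(n−2) / √(1−r_s²) with r_s = -0.47, n = 23
  = -0.47·√21 / √(1 − 0.2209)
  = -0.47·4.582576 / 0.882666
  = -2.153811 / 0.882666 = -2.440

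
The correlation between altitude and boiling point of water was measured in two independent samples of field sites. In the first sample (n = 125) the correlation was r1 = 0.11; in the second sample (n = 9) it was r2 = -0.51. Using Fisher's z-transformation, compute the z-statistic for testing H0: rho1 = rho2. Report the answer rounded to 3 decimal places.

Fisher z-transforms: z1 = atanh(0.11) = 0.110447, z2 = atanh(-0.51) = -0.562730; difference d = 0.673177
Var(d) = 1/122 + 1/6 = 0.0081967 + 0.1666667 = 0.1748634
z = d/√Var(d) = 0.673177 / √0.1748634 = 0.673177 / 0.418167 = 1.610

1.610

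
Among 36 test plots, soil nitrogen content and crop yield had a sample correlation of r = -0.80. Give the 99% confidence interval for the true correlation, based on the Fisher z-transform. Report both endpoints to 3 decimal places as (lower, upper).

(-0.913, -0.572)

Fisher z: z_r = atanh(r) = ½·ln((1+(-0.80))/(1−(-0.80))) = -1.098612
SE(z) = 1/√(n−3) = 1/√33 = 0.174078
99% ⇒ z* = 2.576; margin = 2.576·0.174078 = 0.448425
CI on z-scale: (-1.547037, -0.650187)
Back-transform: tanh(-1.547037) = -0.913295, tanh(-0.650187) = -0.571796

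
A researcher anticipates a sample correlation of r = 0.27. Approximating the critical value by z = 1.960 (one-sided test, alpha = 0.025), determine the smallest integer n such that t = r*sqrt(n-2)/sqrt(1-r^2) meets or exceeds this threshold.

51

Need r·√(n−2)/√(1−r²) ≥ 1.960
√(n−2) ≥ 1.960·√(1−0.0729) / 0.27 = 1.960·0.962860 / 0.27 = 6.9897
n−2 ≥ 48.8559  ⇒  n ≥ 50.8559
Smallest integer n = 51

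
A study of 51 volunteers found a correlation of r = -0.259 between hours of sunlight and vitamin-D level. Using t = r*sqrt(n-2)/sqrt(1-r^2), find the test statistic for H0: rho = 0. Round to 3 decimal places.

t = r·√(n−2) / √(1−r²) with r = -0.259, n = 51
  = -0.259·√49 / √(1 − 0.067081)
  = -0.259·7.000000 / 0.965877
  = -1.813000 / 0.965877 = -1.877

-1.877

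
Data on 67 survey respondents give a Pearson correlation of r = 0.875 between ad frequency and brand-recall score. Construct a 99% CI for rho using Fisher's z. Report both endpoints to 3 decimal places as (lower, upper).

(0.775, 0.932)

z_r = atanh(0.875) = 1.354025;  SE = 1/√(n−3) = 1/√64 = 0.125000
z-limits: 1.354025 ± 2.576·0.125000 = 1.354025 ± 0.322000 = [1.032025, 1.676025]
ρ-limits: (tanh 1.032025, tanh 1.676025) = (0.775, 0.932)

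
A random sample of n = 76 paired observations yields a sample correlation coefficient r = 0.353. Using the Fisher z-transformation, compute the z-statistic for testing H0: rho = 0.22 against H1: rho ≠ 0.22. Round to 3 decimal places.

z_r = atanh(0.353) = 0.368867,  z_0 = atanh(0.22) = 0.223656
SE = 1/√(n−3) = 1/√73 = 0.117041
z = (z_r − z_0)/SE = (0.368867 − 0.223656) / 0.117041 = 0.145211 / 0.117041 = 1.241

1.241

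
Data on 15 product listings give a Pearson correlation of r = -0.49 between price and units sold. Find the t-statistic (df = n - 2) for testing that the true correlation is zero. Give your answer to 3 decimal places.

-2.027

1 − r² = 1 − 0.2401 = 0.7599;  √(1−r²) = 0.871722
√(n−2) = √13 = 3.605551
t = r·√(n−2)/√(1−r²) = -0.49 · 3.605551 / 0.871722 = -2.027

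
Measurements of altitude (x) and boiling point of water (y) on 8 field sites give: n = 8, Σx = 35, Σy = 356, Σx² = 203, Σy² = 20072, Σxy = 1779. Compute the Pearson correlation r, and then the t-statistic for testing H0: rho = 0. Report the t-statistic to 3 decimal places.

S_xy = nΣxy − ΣxΣy = 8·1779 − 35·356 = 14232 − 12460 = 1772
S_xx = nΣx² − (Σx)² = 8·203 − 35² = 1624 − 1225 = 399
S_yy = nΣy² − (Σy)² = 8·20072 − 356² = 160576 − 126736 = 33840
r = S_xy / √(S_xx·S_yy) = 1772 / √(399·33840) = 1772 / √13502160 = 1772 / 3674.5285 = 0.4822
t = r·√(n−2)/√(1−r²) = 0.4822·√6 / √(1−0.232517) = 1.181144 / 0.876061 = 1.348

1.348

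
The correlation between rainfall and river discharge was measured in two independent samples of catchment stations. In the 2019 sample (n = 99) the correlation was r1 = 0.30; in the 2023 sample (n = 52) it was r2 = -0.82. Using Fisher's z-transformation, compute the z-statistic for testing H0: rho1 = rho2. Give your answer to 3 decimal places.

Fisher z-transforms: z1 = atanh(0.30) = 0.309520, z2 = atanh(-0.82) = -1.156817; difference d = 1.466337
Var(d) = 1/96 + 1/49 = 0.0104167 + 0.0204082 = 0.0308249
z = d/√Var(d) = 1.466337 / √0.0308249 = 1.466337 / 0.175570 = 8.352

8.352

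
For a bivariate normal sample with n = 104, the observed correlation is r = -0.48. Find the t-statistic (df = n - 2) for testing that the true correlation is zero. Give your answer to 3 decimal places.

1 − r² = 1 − 0.2304 = 0.7696;  √(1−r²) = 0.877268
√(n−2) = √102 = 10.099505
t = r·√(n−2)/√(1−r²) = -0.48 · 10.099505 / 0.877268 = -5.526

-5.526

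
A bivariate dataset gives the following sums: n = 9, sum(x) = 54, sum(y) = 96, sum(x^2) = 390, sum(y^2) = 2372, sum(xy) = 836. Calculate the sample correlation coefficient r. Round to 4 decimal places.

0.8717

Numerator: nΣxy − (Σx)(Σy) = 9·836 − (54)(96) = 2340
Denominator: √[(nΣx²−(Σx)²)(nΣy²−(Σy)²)]
  nΣx²−(Σx)² = 9·390 − 2916 = 594;  nΣy²−(Σy)² = 9·2372 − 9216 = 12132
  √(594·12132) = √7206408 = 2684.4754
r = 2340 / 2684.4754 = 0.8717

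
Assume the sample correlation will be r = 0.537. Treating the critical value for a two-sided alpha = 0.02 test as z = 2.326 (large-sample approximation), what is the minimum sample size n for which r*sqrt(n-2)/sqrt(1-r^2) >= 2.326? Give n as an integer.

Need r·√(n−2)/√(1−r²) ≥ 2.326
√(n−2) ≥ 2.326·√(1−0.288369) / 0.537 = 2.326·0.843582 / 0.537 = 3.6540
n−2 ≥ 13.3517  ⇒  n ≥ 15.3517
Smallest integer n = 16

16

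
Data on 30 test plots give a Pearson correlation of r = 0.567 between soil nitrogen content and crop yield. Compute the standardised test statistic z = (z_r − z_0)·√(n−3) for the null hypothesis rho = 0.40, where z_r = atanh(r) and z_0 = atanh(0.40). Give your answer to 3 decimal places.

1.140

z_r = atanh(0.567) = 0.643090,  z_0 = atanh(0.40) = 0.423649
SE = 1/√(n−3) = 1/√27 = 0.192450
z = (z_r − z_0)/SE = (0.643090 − 0.423649) / 0.192450 = 0.219441 / 0.192450 = 1.140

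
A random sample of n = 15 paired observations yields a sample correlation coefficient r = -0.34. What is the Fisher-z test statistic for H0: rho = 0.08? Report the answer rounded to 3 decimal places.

-1.504

Fisher z: atanh(-0.34) = -0.354093, atanh(0.08) = 0.080171
z = (z_r − z_0)·√(n−3) = (-0.354093 − 0.080171)·√12 = -0.434264 · 3.464102 = -1.504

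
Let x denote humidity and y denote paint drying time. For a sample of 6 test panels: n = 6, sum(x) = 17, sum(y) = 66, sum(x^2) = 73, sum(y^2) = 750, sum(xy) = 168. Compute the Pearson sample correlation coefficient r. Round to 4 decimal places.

-0.7783

S_xy = nΣxy − ΣxΣy = 6·168 − 17·66 = 1008 − 1122 = -114
S_xx = nΣx² − (Σx)² = 6·73 − 17² = 438 − 289 = 149
S_yy = nΣy² − (Σy)² = 6·750 − 66² = 4500 − 4356 = 144
r = S_xy / √(S_xx·S_yy) = -114 / √(149·144) = -114 / √21456 = -114 / 146.4787 = -0.7783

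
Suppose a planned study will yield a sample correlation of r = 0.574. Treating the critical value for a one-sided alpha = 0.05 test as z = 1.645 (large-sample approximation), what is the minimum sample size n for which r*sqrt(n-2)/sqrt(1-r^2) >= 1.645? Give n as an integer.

8

r√(n−2)/√(1−r²) ≥ 1.645  ⇔  n−2 ≥ (1.645)²·(1−r²)/r²
(1−r²)/r² = (1−0.329476)/0.329476 = 2.0351
n ≥ 2 + 2.706025·2.0351 = 2 + 5.5070 = 7.5070
⌈7.5070⌉ = 8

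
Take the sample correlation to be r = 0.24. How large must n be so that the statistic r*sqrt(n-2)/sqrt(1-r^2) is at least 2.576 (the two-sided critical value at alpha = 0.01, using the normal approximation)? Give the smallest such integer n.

111

r√(n−2)/√(1−r²) ≥ 2.576  ⇔  n−2 ≥ (2.576)²·(1−r²)/r²
(1−r²)/r² = (1−0.0576)/0.0576 = 16.3611
n ≥ 2 + 6.635776·16.3611 = 2 + 108.5686 = 110.5686
⌈110.5686⌉ = 111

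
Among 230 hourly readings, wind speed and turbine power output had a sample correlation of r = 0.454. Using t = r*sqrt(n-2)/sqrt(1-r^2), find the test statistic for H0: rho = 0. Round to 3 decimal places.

7.694

1 − r² = 1 − 0.206116 = 0.793884;  √(1−r²) = 0.891002
√(n−2) = √228 = 15.099669
t = r·√(n−2)/√(1−r²) = 0.454 · 15.099669 / 0.891002 = 7.694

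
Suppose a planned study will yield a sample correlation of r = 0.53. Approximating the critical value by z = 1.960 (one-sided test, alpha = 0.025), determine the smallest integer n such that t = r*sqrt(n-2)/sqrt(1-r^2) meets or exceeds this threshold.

Need r·√(n−2)/√(1−r²) ≥ 1.960
√(n−2) ≥ 1.960·√(1−0.2809) / 0.53 = 1.960·0.847998 / 0.53 = 3.1360
n−2 ≥ 9.8345  ⇒  n ≥ 11.8345
Smallest integer n = 12

12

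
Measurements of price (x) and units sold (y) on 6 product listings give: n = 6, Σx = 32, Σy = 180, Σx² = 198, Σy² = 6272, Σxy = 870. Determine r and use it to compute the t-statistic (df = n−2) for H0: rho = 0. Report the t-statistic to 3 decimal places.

S_xy = nΣxy − ΣxΣy = 6·870 − 32·180 = 5220 − 5760 = -540
S_xx = nΣx² − (Σx)² = 6·198 − 32² = 1188 − 1024 = 164
S_yy = nΣy² − (Σy)² = 6·6272 − 180² = 37632 − 32400 = 5232
r = S_xy / √(S_xx·S_yy) = -540 / √(164·5232) = -540 / √858048 = -540 / 926.3088 = -0.5830
t = r·√(n−2)/√(1−r²) = -0.5830·√4 / √(1−0.339889) = -1.166000 / 0.812472 = -1.435

-1.435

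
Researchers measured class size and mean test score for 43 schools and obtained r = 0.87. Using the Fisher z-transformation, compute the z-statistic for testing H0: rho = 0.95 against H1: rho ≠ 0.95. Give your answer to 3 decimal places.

-3.154

z_r = atanh(0.87) = 1.333080,  z_0 = atanh(0.95) = 1.831781
SE = 1/√(n−3) = 1/√40 = 0.158114
z = (z_r − z_0)/SE = (1.333080 − 1.831781) / 0.158114 = -0.498701 / 0.158114 = -3.154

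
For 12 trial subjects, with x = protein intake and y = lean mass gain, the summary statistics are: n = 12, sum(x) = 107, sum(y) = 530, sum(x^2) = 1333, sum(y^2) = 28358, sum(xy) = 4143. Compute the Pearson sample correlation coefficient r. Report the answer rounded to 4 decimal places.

-0.4256

S_xy = nΣxy − ΣxΣy = 12·4143 − 107·530 = 49716 − 56710 = -6994
S_xx = nΣx² − (Σx)² = 12·1333 − 107² = 15996 − 11449 = 4547
S_yy = nΣy² − (Σy)² = 12·28358 − 530² = 340296 − 280900 = 59396
r = S_xy / √(S_xx·S_yy) = -6994 / √(4547·59396) = -6994 / √270073612 = -6994 / 16433.9165 = -0.4256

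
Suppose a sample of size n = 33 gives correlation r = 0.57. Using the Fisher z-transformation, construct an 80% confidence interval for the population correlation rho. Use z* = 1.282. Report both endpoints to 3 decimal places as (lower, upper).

z_r = atanh(0.57) = 0.647523;  SE = 1/√(n−3) = 1/√30 = 0.182574
z-limits: 0.647523 ± 1.282·0.182574 = 0.647523 ± 0.234060 = [0.413463, 0.881583]
ρ-limits: (tanh 0.413463, tanh 0.881583) = (0.391, 0.707)

(0.391, 0.707)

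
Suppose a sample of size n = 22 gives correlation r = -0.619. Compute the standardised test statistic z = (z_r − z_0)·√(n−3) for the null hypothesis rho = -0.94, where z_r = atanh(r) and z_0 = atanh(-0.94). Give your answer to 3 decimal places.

4.423

z_r = atanh(-0.619) = -0.723382,  z_0 = atanh(-0.94) = -1.738049
SE = 1/√(n−3) = 1/√19 = 0.229416
z = (z_r − z_0)/SE = (-0.723382 − (-1.738049)) / 0.229416 = 1.014667 / 0.229416 = 4.423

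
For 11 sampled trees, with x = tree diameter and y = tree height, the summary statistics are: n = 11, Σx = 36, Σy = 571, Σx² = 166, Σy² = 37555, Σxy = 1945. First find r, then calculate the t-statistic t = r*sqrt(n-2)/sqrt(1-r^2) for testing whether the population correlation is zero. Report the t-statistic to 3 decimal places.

S_xy = nΣxy − ΣxΣy = 11·1945 − 36·571 = 21395 − 20556 = 839
S_xx = nΣx² − (Σx)² = 11·166 − 36² = 1826 − 1296 = 530
S_yy = nΣy² − (Σy)² = 11·37555 − 571² = 413105 − 326041 = 87064
r = S_xy / √(S_xx·S_yy) = 839 / √(530·87064) = 839 / √46143920 = 839 / 6792.9316 = 0.1235
t = r·√(n−2)/√(1−r²) = 0.1235·√9 / √(1−0.015252) = 0.370500 / 0.992345 = 0.373

0.373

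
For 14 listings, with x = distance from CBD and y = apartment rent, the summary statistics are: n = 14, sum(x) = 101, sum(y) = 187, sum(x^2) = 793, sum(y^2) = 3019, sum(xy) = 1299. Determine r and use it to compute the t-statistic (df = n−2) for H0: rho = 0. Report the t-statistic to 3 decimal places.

Numerator: nΣxy − (Σx)(Σy) = 14·1299 − (101)(187) = -701
Denominator: √[(nΣx²−(Σx)²)(nΣy²−(Σy)²)]
  nΣx²−(Σx)² = 14·793 − 10201 = 901;  nΣy²−(Σy)² = 14·3019 − 34969 = 7297
  √(901·7297) = √6574597 = 2564.0977
r = -701 / 2564.0977 = -0.2734
t = r·√(n−2)/√(1−r²) = -0.2734·√12 / √(1−0.074748) = -0.947085 / 0.961900 = -0.985

-0.985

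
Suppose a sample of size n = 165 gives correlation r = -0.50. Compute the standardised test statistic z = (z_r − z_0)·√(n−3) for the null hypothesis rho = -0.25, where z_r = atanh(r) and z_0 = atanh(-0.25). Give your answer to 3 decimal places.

z_r = atanh(-0.50) = -0.549306,  z_0 = atanh(-0.25) = -0.255413
SE = 1/√(n−3) = 1/√162 = 0.078567
z = (z_r − z_0)/SE = (-0.549306 − (-0.255413)) / 0.078567 = -0.293893 / 0.078567 = -3.741

-3.741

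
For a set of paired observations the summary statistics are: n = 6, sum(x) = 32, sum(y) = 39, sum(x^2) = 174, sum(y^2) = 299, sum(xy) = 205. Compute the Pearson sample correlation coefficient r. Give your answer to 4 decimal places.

-0.2436

Numerator: nΣxy − (Σx)(Σy) = 6·205 − (32)(39) = -18
Denominator: √[(nΣx²−(Σx)²)(nΣy²−(Σy)²)]
  nΣx²−(Σx)² = 6·174 − 1024 = 20;  nΣy²−(Σy)² = 6·299 − 1521 = 273
  √(20·273) = √5460 = 73.8918
r = -18 / 73.8918 = -0.2436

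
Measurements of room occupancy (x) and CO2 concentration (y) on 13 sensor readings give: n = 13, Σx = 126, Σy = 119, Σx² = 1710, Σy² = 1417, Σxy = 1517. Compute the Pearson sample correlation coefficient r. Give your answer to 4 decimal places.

Numerator: nΣxy − (Σx)(Σy) = 13·1517 − (126)(119) = 4727
Denominator: √[(nΣx²−(Σx)²)(nΣy²−(Σy)²)]
  nΣx²−(Σx)² = 13·1710 − 15876 = 6354;  nΣy²−(Σy)² = 13·1417 − 14161 = 4260
  √(6354·4260) = √27068040 = 5202.6955
r = 4727 / 5202.6955 = 0.9086

0.9086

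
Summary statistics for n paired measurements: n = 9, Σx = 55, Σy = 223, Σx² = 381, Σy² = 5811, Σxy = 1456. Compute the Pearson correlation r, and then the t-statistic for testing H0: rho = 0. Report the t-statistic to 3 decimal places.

Numerator: nΣxy − (Σx)(Σy) = 9·1456 − (55)(223) = 839
Denominator: √[(nΣx²−(Σx)²)(nΣy²−(Σy)²)]
  nΣx²−(Σx)² = 9·381 − 3025 = 404;  nΣy²−(Σy)² = 9·5811 − 49729 = 2570
  √(404·2570) = √1038280 = 1018.9603
r = 839 / 1018.9603 = 0.8234
t = r·√(n−2)/√(1−r²) = 0.8234·√7 / √(1−0.677988) = 2.178512 / 0.567461 = 3.839

3.839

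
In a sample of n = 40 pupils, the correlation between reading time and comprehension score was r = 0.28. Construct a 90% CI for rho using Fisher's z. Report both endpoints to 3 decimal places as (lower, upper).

(0.017, 0.507)

Fisher z: z_r = atanh(r) = ½·ln((1+0.28)/(1−0.28)) = 0.287682
SE(z) = 1/√(n−3) = 1/√37 = 0.164399
90% ⇒ z* = 1.645; margin = 1.645·0.164399 = 0.270436
CI on z-scale: (0.017246, 0.558118)
Back-transform: tanh(0.017246) = 0.017244, tanh(0.558118) = 0.506580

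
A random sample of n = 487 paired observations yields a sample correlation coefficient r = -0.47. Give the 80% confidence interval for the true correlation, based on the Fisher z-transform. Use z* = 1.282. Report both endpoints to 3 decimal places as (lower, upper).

z_r = atanh(-0.47) = -0.510070;  SE = 1/√(n−3) = 1/√484 = 0.045455
z-limits: -0.510070 ± 1.282·0.045455 = -0.510070 ± 0.058273 = [-0.568343, -0.451797]
ρ-limits: (tanh -0.568343, tanh -0.451797) = (-0.514, -0.423)

(-0.514, -0.423)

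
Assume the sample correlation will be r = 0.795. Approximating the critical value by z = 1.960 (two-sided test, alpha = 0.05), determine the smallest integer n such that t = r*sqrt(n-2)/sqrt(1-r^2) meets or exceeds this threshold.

5

r√(n−2)/√(1−r²) ≥ 1.960  ⇔  n−2 ≥ (1.960)²·(1−r²)/r²
(1−r²)/r² = (1−0.632025)/0.632025 = 0.5822
n ≥ 2 + 3.8416·0.5822 = 2 + 2.2366 = 4.2366
⌈4.2366⌉ = 5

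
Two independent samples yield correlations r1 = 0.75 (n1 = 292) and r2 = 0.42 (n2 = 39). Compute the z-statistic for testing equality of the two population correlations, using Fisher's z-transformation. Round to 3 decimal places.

2.972

Fisher z-transforms: z1 = atanh(0.75) = 0.972955, z2 = atanh(0.42) = 0.447692; difference d = 0.525263
Var(d) = 1/289 + 1/36 = 0.0034602 + 0.0277778 = 0.0312380
z = d/√Var(d) = 0.525263 / √0.0312380 = 0.525263 / 0.176743 = 2.972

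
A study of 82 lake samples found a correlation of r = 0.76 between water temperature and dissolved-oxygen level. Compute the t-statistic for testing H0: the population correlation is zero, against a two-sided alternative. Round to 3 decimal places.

10.459

t = r·√(n−2) / √(1−r²) with r = 0.76, n = 82
  = 0.76·√80 / √(1 − 0.5776)
  = 0.76·8.944272 / 0.649923
  = 6.797647 / 0.649923 = 10.459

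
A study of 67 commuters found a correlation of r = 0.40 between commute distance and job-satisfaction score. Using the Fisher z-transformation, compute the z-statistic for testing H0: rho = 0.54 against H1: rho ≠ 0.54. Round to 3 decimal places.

z_r = atanh(0.40) = 0.423649,  z_0 = atanh(0.54) = 0.604156
SE = 1/√(n−3) = 1/√64 = 0.125000
z = (z_r − z_0)/SE = (0.423649 − 0.604156) / 0.125000 = -0.180507 / 0.125000 = -1.444

-1.444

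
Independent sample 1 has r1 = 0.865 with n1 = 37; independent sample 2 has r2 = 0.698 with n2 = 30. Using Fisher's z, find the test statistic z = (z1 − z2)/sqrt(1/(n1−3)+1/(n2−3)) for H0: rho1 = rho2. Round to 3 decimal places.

1.744

z1 = atanh(0.865) = 1.312871,  z2 = atanh(0.698) = 0.863390
SE = √(1/(n1−3) + 1/(n2−3)) = √(1/34 + 1/27) = √(0.0294118 + 0.0370370) = √0.0664488 = 0.257777
z = (z1 − z2)/SE = (1.312871 − 0.863390) / 0.257777 = 0.449481 / 0.257777 = 1.744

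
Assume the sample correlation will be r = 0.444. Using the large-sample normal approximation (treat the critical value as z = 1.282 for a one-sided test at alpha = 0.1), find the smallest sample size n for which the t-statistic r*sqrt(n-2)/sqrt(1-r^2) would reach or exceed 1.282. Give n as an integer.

Need r·√(n−2)/√(1−r²) ≥ 1.282
√(n−2) ≥ 1.282·√(1−0.197136) / 0.444 = 1.282·0.896027 / 0.444 = 2.5872
n−2 ≥ 6.6936  ⇒  n ≥ 8.6936
Smallest integer n = 9

9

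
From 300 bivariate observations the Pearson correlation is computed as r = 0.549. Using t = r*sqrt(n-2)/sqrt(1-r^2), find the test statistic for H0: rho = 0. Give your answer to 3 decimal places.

t = r·√(n−2) / √(1−r²) with r = 0.549, n = 300
  = 0.549·√298 / √(1 − 0.301401)
  = 0.549·17.262677 / 0.835822
  = 9.477210 / 0.835822 = 11.339

11.339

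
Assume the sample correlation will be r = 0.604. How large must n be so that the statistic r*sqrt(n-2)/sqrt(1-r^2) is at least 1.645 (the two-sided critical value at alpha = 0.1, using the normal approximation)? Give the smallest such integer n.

7

r√(n−2)/√(1−r²) ≥ 1.645  ⇔  n−2 ≥ (1.645)²·(1−r²)/r²
(1−r²)/r² = (1−0.364816)/0.364816 = 1.7411
n ≥ 2 + 2.706025·1.7411 = 2 + 4.7115 = 6.7115
⌈6.7115⌉ = 7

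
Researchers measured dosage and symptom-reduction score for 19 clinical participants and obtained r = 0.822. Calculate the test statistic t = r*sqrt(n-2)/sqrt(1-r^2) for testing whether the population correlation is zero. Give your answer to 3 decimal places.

5.951

t = r·√(n−2) / √(1−r²) with r = 0.822, n = 19
  = 0.822·√17 / √(1 − 0.675684)
  = 0.822·4.123106 / 0.569487
  = 3.389193 / 0.569487 = 5.951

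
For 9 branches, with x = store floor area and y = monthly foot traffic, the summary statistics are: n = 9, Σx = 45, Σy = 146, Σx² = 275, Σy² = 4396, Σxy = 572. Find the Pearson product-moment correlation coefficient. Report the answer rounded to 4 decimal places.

-0.4962

S_xy = nΣxy − ΣxΣy = 9·572 − 45·146 = 5148 − 6570 = -1422
S_xx = nΣx² − (Σx)² = 9·275 − 45² = 2475 − 2025 = 450
S_yy = nΣy² − (Σy)² = 9·4396 − 146² = 39564 − 21316 = 18248
r = S_xy / √(S_xx·S_yy) = -1422 / √(450·18248) = -1422 / √8211600 = -1422 / 2865.5889 = -0.4962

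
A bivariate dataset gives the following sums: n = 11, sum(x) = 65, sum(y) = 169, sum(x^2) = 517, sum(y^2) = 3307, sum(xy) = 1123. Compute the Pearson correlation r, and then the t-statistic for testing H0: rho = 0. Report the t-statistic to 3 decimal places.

S_xy = nΣxy − ΣxΣy = 11·1123 − 65·169 = 12353 − 10985 = 1368
S_xx = nΣx² − (Σx)² = 11·517 − 65² = 5687 − 4225 = 1462
S_yy = nΣy² − (Σy)² = 11·3307 − 169² = 36377 − 28561 = 7816
r = S_xy / √(S_xx·S_yy) = 1368 / √(1462·7816) = 1368 / √11426992 = 1368 / 3380.3834 = 0.4047
t = r·√(n−2)/√(1−r²) = 0.4047·√9 / √(1−0.163782) = 1.214100 / 0.914450 = 1.328

1.328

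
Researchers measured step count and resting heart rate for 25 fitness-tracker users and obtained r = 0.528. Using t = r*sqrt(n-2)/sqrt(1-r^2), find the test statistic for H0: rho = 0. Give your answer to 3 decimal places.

2.982

t = r·√(n−2) / √(1−r²) with r = 0.528, n = 25
  = 0.528·√23 / √(1 − 0.278784)
  = 0.528·4.795832 / 0.849244
  = 2.532199 / 0.849244 = 2.982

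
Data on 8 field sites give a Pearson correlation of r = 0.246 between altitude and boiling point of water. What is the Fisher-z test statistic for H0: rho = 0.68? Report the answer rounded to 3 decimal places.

Fisher z: atanh(0.246) = 0.251151, atanh(0.68) = 0.829114
z = (z_r − z_0)·√(n−3) = (0.251151 − 0.829114)·√5 = -0.577963 · 2.236068 = -1.292

-1.292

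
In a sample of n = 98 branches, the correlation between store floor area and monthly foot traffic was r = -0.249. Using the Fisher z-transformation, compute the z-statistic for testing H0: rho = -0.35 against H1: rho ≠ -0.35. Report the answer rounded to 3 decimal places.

z_r = atanh(-0.249) = -0.254346,  z_0 = atanh(-0.35) = -0.365444
SE = 1/√(n−3) = 1/√95 = 0.102598
z = (z_r − z_0)/SE = (-0.254346 − (-0.365444)) / 0.102598 = 0.111098 / 0.102598 = 1.083

1.083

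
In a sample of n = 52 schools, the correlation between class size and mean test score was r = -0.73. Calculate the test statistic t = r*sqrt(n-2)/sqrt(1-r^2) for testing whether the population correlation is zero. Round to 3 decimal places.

-7.553

t = r·√(n−2) / √(1−r²) with r = -0.73, n = 52
  = -0.73·√50 / √(1 − 0.5329)
  = -0.73·7.071068 / 0.683447
  = -5.161880 / 0.683447 = -7.553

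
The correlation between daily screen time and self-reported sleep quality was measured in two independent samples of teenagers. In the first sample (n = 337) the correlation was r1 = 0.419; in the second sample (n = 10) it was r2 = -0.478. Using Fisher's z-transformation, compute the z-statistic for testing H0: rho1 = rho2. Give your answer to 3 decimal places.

2.532

Fisher z-transforms: z1 = atanh(0.419) = 0.446478, z2 = atanh(-0.478) = -0.520389; difference d = 0.966867
Var(d) = 1/334 + 1/7 = 0.0029940 + 0.1428571 = 0.1458511
z = d/√Var(d) = 0.966867 / √0.1458511 = 0.966867 / 0.381905 = 2.532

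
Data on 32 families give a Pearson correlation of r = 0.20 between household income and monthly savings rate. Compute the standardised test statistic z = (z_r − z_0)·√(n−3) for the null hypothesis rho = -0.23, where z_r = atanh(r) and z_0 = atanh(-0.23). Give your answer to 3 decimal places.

2.353

Fisher z: atanh(0.20) = 0.202733, atanh(-0.23) = -0.234189
z = (z_r − z_0)·√(n−3) = (0.202733 − (-0.234189))·√29 = 0.436922 · 5.385165 = 2.353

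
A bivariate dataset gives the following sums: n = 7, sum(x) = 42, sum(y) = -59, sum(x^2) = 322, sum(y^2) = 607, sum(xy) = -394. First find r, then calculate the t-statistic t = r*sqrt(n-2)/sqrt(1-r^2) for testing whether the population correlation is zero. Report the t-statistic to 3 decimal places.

Numerator: nΣxy − (Σx)(Σy) = 7·(-394) − (42)(-59) = -280
Denominator: √[(nΣx²−(Σx)²)(nΣy²−(Σy)²)]
  nΣx²−(Σx)² = 7·322 − 1764 = 490;  nΣy²−(Σy)² = 7·607 − 3481 = 768
  √(490·768) = √376320 = 613.4493
r = -280 / 613.4493 = -0.4564
t = r·√(n−2)/√(1−r²) = -0.4564·√5 / √(1−0.208301) = -1.020541 / 0.889775 = -1.147

-1.147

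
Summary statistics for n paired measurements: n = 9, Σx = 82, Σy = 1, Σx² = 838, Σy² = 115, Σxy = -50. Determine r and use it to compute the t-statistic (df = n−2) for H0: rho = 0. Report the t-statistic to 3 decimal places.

-1.876

Numerator: nΣxy − (Σx)(Σy) = 9·(-50) − (82)(1) = -532
Denominator: √[(nΣx²−(Σx)²)(nΣy²−(Σy)²)]
  nΣx²−(Σx)² = 9·838 − 6724 = 818;  nΣy²−(Σy)² = 9·115 − 1 = 1034
  √(818·1034) = √845812 = 919.6804
r = -532 / 919.6804 = -0.5785
t = r·√(n−2)/√(1−r²) = -0.5785·√7 / √(1−0.334662) = -1.530567 / 0.815683 = -1.876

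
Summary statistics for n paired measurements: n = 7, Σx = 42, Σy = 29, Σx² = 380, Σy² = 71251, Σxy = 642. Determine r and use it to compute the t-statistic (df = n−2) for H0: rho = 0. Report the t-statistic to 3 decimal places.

0.351

S_xy = nΣxy − ΣxΣy = 7·642 − 42·29 = 4494 − 1218 = 3276
S_xx = nΣx² − (Σx)² = 7·380 − 42² = 2660 − 1764 = 896
S_yy = nΣy² − (Σy)² = 7·71251 − 29² = 498757 − 841 = 497916
r = S_xy / √(S_xx·S_yy) = 3276 / √(896·497916) = 3276 / √446132736 = 3276 / 21121.8545 = 0.1551
t = r·√(n−2)/√(1−r²) = 0.1551·√5 / √(1−0.024056) = 0.346814 / 0.987899 = 0.351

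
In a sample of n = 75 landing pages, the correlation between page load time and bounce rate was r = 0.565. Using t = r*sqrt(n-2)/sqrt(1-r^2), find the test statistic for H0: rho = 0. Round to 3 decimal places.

5.851

t = r·√(n−2) / √(1−r²) with r = 0.565, n = 75
  = 0.565·√73 / √(1 − 0.319225)
  = 0.565·8.544004 / 0.825091
  = 4.827362 / 0.825091 = 5.851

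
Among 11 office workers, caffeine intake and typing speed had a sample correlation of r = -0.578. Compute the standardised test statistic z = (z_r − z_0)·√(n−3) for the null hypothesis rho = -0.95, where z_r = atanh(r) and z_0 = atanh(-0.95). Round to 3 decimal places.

3.316

Fisher z: atanh(-0.578) = -0.659454, atanh(-0.95) = -1.831781
z = (z_r − z_0)·√(n−3) = (-0.659454 − (-1.831781))·√8 = 1.172327 · 2.828427 = 3.316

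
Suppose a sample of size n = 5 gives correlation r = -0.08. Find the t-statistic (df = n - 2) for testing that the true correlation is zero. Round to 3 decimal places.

-0.139

t = r·√(n−2) / √(1−r²) with r = -0.08, n = 5
  = -0.08·√3 / √(1 − 0.0064)
  = -0.08·1.732051 / 0.996795
  = -0.138564 / 0.996795 = -0.139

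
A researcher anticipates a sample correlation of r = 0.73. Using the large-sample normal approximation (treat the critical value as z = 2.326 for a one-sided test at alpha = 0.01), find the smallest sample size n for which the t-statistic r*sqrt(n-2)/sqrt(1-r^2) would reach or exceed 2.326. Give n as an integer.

7

Need r·√(n−2)/√(1−r²) ≥ 2.326
√(n−2) ≥ 2.326·√(1−0.5329) / 0.73 = 2.326·0.683447 / 0.73 = 2.1777
n−2 ≥ 4.7424  ⇒  n ≥ 6.7424
Smallest integer n = 7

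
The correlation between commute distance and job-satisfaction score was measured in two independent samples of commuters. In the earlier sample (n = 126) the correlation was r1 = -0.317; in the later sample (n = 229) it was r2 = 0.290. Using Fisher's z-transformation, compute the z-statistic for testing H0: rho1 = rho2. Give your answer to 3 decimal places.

Fisher z-transforms: z1 = atanh(-0.317) = -0.328308, z2 = atanh(0.290) = 0.298566; difference d = -0.626874
Var(d) = 1/123 + 1/226 = 0.0081301 + 0.0044248 = 0.0125549
z = d/√Var(d) = -0.626874 / √0.0125549 = -0.626874 / 0.112049 = -5.595

-5.595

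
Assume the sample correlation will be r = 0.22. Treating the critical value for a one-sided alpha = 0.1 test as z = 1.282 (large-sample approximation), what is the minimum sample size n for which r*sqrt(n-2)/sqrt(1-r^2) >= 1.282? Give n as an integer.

35

r√(n−2)/√(1−r²) ≥ 1.282  ⇔  n−2 ≥ (1.282)²·(1−r²)/r²
(1−r²)/r² = (1−0.0484)/0.0484 = 19.6612
n ≥ 2 + 1.643524·19.6612 = 2 + 32.3137 = 34.3137
⌈34.3137⌉ = 35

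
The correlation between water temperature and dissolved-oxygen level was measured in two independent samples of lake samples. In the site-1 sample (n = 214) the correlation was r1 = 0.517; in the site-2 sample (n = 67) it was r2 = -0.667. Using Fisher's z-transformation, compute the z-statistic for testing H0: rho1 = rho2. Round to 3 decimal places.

9.653

Fisher z-transforms: z1 = atanh(0.517) = 0.572237, z2 = atanh(-0.667) = -0.805319; difference d = 1.377556
Var(d) = 1/211 + 1/64 = 0.0047393 + 0.0156250 = 0.0203643
z = d/√Var(d) = 1.377556 / √0.0203643 = 1.377556 / 0.142704 = 9.653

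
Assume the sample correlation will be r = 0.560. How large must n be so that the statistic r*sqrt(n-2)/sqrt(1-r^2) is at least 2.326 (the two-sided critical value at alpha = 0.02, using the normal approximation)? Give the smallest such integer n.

14

r√(n−2)/√(1−r²) ≥ 2.326  ⇔  n−2 ≥ (2.326)²·(1−r²)/r²
(1−r²)/r² = (1−0.313600)/0.313600 = 2.1888
n ≥ 2 + 5.410276·2.1888 = 2 + 11.8420 = 13.8420
⌈13.8420⌉ = 14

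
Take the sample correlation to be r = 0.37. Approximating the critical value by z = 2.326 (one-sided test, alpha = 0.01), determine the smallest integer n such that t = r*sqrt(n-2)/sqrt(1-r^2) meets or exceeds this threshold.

37

r√(n−2)/√(1−r²) ≥ 2.326  ⇔  n−2 ≥ (2.326)²·(1−r²)/r²
(1−r²)/r² = (1−0.1369)/0.1369 = 6.3046
n ≥ 2 + 5.410276·6.3046 = 2 + 34.1096 = 36.1096
⌈36.1096⌉ = 37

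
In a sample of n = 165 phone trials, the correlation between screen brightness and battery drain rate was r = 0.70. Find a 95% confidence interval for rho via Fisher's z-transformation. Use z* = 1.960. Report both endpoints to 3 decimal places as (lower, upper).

z_r = atanh(0.70) = 0.867301;  SE = 1/√(n−3) = 1/√162 = 0.078567
z-limits: 0.867301 ± 1.960·0.078567 = 0.867301 ± 0.153991 = [0.713310, 1.021292]
ρ-limits: (tanh 0.713310, tanh 1.021292) = (0.613, 0.770)

(0.613, 0.770)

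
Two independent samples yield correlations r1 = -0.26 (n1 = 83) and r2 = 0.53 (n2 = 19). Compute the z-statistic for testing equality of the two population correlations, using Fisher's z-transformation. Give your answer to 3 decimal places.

-3.127

z1 = atanh(-0.26) = -0.266108,  z2 = atanh(0.53) = 0.590145
SE = √(1/(n1−3) + 1/(n2−3)) = √(1/80 + 1/16) = √(0.0125000 + 0.0625000) = √0.0750000 = 0.273861
z = (z1 − z2)/SE = (-0.266108 − 0.590145) / 0.273861 = -0.856253 / 0.273861 = -3.127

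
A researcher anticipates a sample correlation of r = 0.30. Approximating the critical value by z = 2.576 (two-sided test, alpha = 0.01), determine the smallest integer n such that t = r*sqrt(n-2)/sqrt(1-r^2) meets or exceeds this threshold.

Need r·√(n−2)/√(1−r²) ≥ 2.576
√(n−2) ≥ 2.576·√(1−0.0900) / 0.30 = 2.576·0.953939 / 0.30 = 8.1912
n−2 ≥ 67.0958  ⇒  n ≥ 69.0958
Smallest integer n = 70

70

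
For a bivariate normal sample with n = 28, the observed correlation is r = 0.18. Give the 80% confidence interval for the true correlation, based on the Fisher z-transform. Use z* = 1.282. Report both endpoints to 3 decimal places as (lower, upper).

Fisher z: z_r = atanh(r) = ½·ln((1+0.18)/(1−0.18)) = 0.181983
SE(z) = 1/√(n−3) = 1/√25 = 0.200000
80% ⇒ z* = 1.282; margin = 1.282·0.200000 = 0.256400
CI on z-scale: (-0.074417, 0.438383)
Back-transform: tanh(-0.074417) = -0.074280, tanh(0.438383) = 0.412303

(-0.074, 0.412)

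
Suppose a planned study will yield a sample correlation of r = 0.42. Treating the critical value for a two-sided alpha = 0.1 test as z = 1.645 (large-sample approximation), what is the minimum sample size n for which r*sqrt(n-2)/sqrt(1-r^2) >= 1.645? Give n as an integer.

r√(n−2)/√(1−r²) ≥ 1.645  ⇔  n−2 ≥ (1.645)²·(1−r²)/r²
(1−r²)/r² = (1−0.1764)/0.1764 = 4.6689
n ≥ 2 + 2.706025·4.6689 = 2 + 12.6342 = 14.6342
⌈14.6342⌉ = 15

15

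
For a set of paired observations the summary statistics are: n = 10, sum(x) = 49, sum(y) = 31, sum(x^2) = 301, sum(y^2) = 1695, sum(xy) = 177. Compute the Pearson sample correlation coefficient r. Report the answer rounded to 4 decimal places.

0.0804

S_xy = nΣxy − ΣxΣy = 10·177 − 49·31 = 1770 − 1519 = 251
S_xx = nΣx² − (Σx)² = 10·301 − 49² = 3010 − 2401 = 609
S_yy = nΣy² − (Σy)² = 10·1695 − 31² = 16950 − 961 = 15989
r = S_xy / √(S_xx·S_yy) = 251 / √(609·15989) = 251 / √9737301 = 251 / 3120.4649 = 0.0804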